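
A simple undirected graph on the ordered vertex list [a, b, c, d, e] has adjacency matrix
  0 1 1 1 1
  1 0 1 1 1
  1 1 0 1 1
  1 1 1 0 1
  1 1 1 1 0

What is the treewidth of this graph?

A width-4 tree decomposition is:
Bags: B1 = {a, b, c, d, e}
Tree: (single bag)
With just one bag of size 5, the width is 5 − 1 = 4, so tw(G) ≤ 4. On the other hand G contains the 5-clique {a, b, c, d, e}. A clique must lie in a single bag of any decomposition, so no decomposition can have width below 4. Hence tw(G) = 4 exactly.

4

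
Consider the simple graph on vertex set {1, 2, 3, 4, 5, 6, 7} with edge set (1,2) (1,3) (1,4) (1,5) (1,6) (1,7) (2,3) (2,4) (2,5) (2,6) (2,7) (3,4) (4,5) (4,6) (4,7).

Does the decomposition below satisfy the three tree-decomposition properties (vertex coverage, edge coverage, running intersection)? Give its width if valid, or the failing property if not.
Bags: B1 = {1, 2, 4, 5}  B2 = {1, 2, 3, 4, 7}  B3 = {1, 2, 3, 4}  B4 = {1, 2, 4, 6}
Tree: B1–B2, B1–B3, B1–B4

A tree decomposition must satisfy three properties: every vertex lies in some bag; for every edge, both endpoints lie together in some bag; and for every vertex, the bags containing it form a connected subtree. Here bags containing vertex 3 are not connected in the tree, so the decomposition is invalid.

No — bags containing vertex 3 are not connected in the tree.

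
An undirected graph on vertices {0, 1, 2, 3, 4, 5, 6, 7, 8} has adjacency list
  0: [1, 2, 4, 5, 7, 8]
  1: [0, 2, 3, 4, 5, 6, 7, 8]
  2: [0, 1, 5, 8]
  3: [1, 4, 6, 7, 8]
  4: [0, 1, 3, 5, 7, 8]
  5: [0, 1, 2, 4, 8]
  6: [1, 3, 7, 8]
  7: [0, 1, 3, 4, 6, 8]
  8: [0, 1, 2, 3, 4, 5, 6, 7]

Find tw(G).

4

A width-4 tree decomposition is:
Bags: B1 = {1, 3, 6, 7, 8}  B2 = {1, 3, 4, 7, 8}  B3 = {0, 1, 4, 7, 8}  B4 = {0, 1, 4, 5, 8}  B5 = {0, 1, 2, 5, 8}
Tree: B1–B2, B2–B3, B3–B4, B4–B5
Each bag holds 5 vertices, so the decomposition has width 4, which upper-bounds the treewidth. Conversely, {0, 1, 2, 5, 8} is a clique of size 5, and the vertices of any clique must share a bag in every tree decomposition; so some bag has ≥ 5 vertices and tw(G) ≥ 4. The upper and lower bounds meet at 4, so that is the treewidth.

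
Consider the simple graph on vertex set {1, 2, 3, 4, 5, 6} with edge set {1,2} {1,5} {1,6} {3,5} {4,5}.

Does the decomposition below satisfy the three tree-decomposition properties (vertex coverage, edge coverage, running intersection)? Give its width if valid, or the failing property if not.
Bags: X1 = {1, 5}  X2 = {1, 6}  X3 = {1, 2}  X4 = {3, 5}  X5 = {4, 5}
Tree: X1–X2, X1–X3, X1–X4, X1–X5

Yes; width 1.

Vertex coverage: the bags together contain {1, 2, 3, 4, 5, 6}, the full vertex set. Edge coverage: each edge of G has both endpoints in at least one bag. Running intersection: for every vertex, the bags containing it form a connected subtree. All three properties hold, so this is a valid tree decomposition of width max|bag| − 1 = 1, and hence tw(G) ≤ 1.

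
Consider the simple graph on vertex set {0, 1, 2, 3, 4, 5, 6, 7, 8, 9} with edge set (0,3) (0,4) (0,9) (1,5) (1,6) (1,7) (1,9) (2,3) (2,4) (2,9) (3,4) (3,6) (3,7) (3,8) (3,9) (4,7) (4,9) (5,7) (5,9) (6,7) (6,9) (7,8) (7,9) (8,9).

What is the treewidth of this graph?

A width-3 tree decomposition is:
Bags: B1 = {3, 4, 7, 9}  B2 = {3, 6, 7, 9}  B3 = {1, 6, 7, 9}  B4 = {0, 3, 4, 9}  B5 = {3, 7, 8, 9}  B6 = {1, 5, 7, 9}  B7 = {2, 3, 4, 9}
Tree: B1–B2, B2–B3, B1–B4, B2–B5, B3–B6, B1–B7
Every bag has size at most 4, so the width is 4 − 1 = 3 and tw(G) ≤ 3. On the other hand G contains the 4-clique {1, 5, 7, 9}. A clique must lie in a single bag of any decomposition, so no decomposition can have width below 3. The upper and lower bounds meet at 3, so that is the treewidth.

3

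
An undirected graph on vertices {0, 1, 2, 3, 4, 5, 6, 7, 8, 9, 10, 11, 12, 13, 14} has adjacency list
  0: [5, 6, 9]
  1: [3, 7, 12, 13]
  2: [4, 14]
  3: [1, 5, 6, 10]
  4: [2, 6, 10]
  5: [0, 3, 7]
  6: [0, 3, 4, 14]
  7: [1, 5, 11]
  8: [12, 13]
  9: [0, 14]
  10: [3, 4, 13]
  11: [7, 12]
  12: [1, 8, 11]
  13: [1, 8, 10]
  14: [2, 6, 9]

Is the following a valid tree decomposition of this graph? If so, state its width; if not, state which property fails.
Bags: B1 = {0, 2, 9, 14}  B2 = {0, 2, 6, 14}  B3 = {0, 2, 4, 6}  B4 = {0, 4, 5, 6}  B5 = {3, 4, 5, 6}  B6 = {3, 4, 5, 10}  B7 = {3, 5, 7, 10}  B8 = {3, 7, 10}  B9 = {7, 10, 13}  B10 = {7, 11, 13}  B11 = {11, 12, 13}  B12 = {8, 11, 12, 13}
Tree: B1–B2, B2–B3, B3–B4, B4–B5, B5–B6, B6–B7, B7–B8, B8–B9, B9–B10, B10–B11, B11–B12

No — vertex 1 appears in no bag.

A tree decomposition must satisfy three properties: every vertex lies in some bag; for every edge, both endpoints lie together in some bag; and for every vertex, the bags containing it form a connected subtree. Here vertex 1 appears in no bag, so the decomposition is invalid.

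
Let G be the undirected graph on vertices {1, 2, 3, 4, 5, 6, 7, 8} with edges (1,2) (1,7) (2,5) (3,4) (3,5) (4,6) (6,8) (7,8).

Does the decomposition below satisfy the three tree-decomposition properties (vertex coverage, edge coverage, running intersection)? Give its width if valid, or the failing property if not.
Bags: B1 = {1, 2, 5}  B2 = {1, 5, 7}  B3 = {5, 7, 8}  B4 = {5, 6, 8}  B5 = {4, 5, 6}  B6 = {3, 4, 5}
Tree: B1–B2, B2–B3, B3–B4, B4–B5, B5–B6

Yes; width 2.

Checking the three conditions: (i) the bags cover all of {1, 2, 3, 4, 5, 6, 7, 8}; (ii) for each edge, some bag contains both endpoints; (iii) the bags containing any fixed vertex form a subtree. All hold, so the decomposition is valid with width 3 − 1 = 2.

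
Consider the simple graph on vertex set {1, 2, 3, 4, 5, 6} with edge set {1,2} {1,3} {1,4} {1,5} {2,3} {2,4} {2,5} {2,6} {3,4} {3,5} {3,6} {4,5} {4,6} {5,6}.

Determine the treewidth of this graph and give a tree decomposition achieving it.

Treewidth 4.
One optimal decomposition is:
Bags: B1 = {2, 3, 4, 5, 6}  B2 = {1, 2, 3, 4, 5}
Tree: B1–B2

The largest bag has 5 vertices, giving width 4; this decomposition certifies tw(G) ≤ 4. On the other hand G contains the 5-clique {1, 2, 3, 4, 5}. A clique must lie in a single bag of any decomposition, so no decomposition can have width below 4. The upper and lower bounds meet at 4, so that is the treewidth.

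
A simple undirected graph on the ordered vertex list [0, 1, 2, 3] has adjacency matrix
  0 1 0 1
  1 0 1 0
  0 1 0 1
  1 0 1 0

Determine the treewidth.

2

A width-2 tree decomposition is:
Bags: B1 = {1, 2, 3}  B2 = {0, 1, 3}
Tree: B1–B2
The largest bag has 3 vertices, giving width 2; this decomposition certifies tw(G) ≤ 2. For the lower bound, G contains the cycle 3–2–1–0–3, so G is not a forest; only forests have treewidth ≤ 1, hence tw(G) ≥ 2. Therefore the treewidth is 2.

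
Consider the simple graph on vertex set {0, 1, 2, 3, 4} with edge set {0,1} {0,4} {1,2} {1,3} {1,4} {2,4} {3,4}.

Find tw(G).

2

A width-2 tree decomposition is:
Bags: B1 = {0, 1, 4}  B2 = {1, 2, 4}  B3 = {1, 3, 4}
Tree: B1–B2, B2–B3
Each bag holds 3 vertices, so the decomposition has width 2, which upper-bounds the treewidth. On the other hand G contains the 3-clique {0, 1, 4}. A clique must lie in a single bag of any decomposition, so no decomposition can have width below 2. Combining the bounds, tw(G) = 2.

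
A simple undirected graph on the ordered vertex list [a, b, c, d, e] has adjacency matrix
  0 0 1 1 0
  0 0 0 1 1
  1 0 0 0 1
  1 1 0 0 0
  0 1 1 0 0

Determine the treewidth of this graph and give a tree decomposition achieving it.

Every bag has size at most 3, so the width is 3 − 1 = 2 and tw(G) ≤ 2. The edges c–a–d–b–e–c form a cycle, so G is not a tree and its treewidth is at least 2. Combining the bounds, tw(G) = 2.

Treewidth 2.
Bags: B1 = {a, c, d}  B2 = {b, c, d}  B3 = {b, c, e}
Tree: B1–B2, B2–B3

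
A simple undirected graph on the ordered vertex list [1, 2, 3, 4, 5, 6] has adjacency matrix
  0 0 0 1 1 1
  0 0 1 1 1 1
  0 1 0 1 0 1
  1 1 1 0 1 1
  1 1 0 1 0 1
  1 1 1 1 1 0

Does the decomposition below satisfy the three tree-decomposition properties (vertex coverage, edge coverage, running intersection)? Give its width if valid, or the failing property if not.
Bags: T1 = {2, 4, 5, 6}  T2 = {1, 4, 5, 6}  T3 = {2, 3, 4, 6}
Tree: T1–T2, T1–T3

Yes; width 3.

Checking the three conditions: (i) the bags cover all of {1, 2, 3, 4, 5, 6}; (ii) for each edge, some bag contains both endpoints; (iii) the bags containing any fixed vertex form a subtree. All hold, so the decomposition is valid with width 4 − 1 = 3.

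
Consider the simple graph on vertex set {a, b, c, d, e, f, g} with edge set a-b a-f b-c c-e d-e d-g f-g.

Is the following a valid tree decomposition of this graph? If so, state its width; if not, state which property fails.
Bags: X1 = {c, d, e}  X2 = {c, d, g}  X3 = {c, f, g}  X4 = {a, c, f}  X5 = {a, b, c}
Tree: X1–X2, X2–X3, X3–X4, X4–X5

Yes; width 2.

Every vertex of G appears in some bag (union = {a, b, c, d, e, f, g}); every edge is covered by a bag; and for each vertex v the set of bags containing v is connected in the bag tree. The decomposition is therefore valid. The largest bag has 3 vertices, so the width is 2.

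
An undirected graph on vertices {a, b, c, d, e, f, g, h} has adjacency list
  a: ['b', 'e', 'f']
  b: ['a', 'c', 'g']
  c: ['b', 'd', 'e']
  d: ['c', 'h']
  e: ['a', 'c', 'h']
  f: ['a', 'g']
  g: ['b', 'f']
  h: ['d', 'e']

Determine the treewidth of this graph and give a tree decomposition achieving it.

Treewidth 2.
One optimal decomposition is:
Bags: B1 = {c, d, h}  B2 = {c, e, h}  B3 = {b, c, e}  B4 = {a, b, e}  B5 = {a, b, g}  B6 = {a, f, g}
Tree: B1–B2, B2–B3, B3–B4, B4–B5, B5–B6

Every bag has size at most 3, so the width is 3 − 1 = 2 and tw(G) ≤ 2. For the lower bound, G contains the cycle d–h–e–c–d, so G is not a forest; only forests have treewidth ≤ 1, hence tw(G) ≥ 2. The upper and lower bounds meet at 2, so that is the treewidth.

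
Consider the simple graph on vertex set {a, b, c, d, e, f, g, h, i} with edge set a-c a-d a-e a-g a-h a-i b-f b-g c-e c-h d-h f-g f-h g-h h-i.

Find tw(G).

A width-2 tree decomposition is:
Bags: B1 = {a, h, i}  B2 = {a, c, h}  B3 = {a, g, h}  B4 = {a, c, e}  B5 = {a, d, h}  B6 = {f, g, h}  B7 = {b, f, g}
Tree: B1–B2, B1–B3, B2–B4, B2–B5, B3–B6, B6–B7
Every bag has size at most 3, so the width is 3 − 1 = 2 and tw(G) ≤ 2. Conversely, {a, c, e} is a clique of size 3, and the vertices of any clique must share a bag in every tree decomposition; so some bag has ≥ 3 vertices and tw(G) ≥ 2. Hence tw(G) = 2 exactly.

2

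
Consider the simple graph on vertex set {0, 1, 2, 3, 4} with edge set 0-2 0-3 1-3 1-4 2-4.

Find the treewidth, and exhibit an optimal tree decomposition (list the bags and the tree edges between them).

Each bag holds 3 vertices, so the decomposition has width 2, which upper-bounds the treewidth. Since 0–2–4–1–3–0 is a cycle in G, G is not acyclic. Forests are exactly the graphs of treewidth ≤ 1, so tw(G) ≥ 2. Combining the bounds, tw(G) = 2.

Treewidth 2.
Bags: B1 = {0, 2, 4}  B2 = {0, 1, 4}  B3 = {0, 1, 3}
Tree: B1–B2, B2–B3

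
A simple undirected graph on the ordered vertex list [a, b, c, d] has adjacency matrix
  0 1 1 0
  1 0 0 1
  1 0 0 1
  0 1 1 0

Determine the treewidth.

2

A width-2 tree decomposition is:
Bags: B1 = {a, c, d}  B2 = {a, b, d}
Tree: B1–B2
Every bag has size at most 3, so the width is 3 − 1 = 2 and tw(G) ≤ 2. The edges a–c–d–b–a form a cycle, so G is not a tree and its treewidth is at least 2. Therefore the treewidth is 2.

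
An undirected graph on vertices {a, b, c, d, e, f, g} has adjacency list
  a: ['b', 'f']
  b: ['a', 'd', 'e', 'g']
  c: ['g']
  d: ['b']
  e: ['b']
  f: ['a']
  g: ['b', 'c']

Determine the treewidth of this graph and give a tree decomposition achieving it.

Treewidth 1.
One optimal decomposition is:
Bags: B1 = {b, e}  B2 = {b, g}  B3 = {c, g}  B4 = {b, d}  B5 = {a, b}  B6 = {a, f}
Tree: B1–B2, B2–B3, B1–B4, B4–B5, B5–B6

Each bag holds 2 vertices, so the decomposition has width 1, which upper-bounds the treewidth. Since G has at least one edge (e.g. b–e), it is not an edgeless graph, so tw(G) ≥ 1. Combining the bounds, tw(G) = 1.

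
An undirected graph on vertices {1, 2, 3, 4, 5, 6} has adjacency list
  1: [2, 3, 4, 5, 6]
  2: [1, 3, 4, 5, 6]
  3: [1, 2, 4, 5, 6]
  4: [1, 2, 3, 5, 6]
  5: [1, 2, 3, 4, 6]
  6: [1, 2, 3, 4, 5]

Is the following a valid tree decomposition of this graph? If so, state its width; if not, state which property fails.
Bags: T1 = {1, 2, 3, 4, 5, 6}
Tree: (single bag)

Vertex coverage: the bags together contain {1, 2, 3, 4, 5, 6}, the full vertex set. Edge coverage: each edge of G has both endpoints in at least one bag. Running intersection: for every vertex, the bags containing it form a connected subtree. All three properties hold, so this is a valid tree decomposition of width max|bag| − 1 = 5, and hence tw(G) ≤ 5.

Yes; width 5.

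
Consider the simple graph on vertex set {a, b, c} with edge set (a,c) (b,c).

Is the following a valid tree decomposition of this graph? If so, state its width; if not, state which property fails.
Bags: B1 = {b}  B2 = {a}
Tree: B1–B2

A tree decomposition must satisfy three properties: every vertex lies in some bag; for every edge, both endpoints lie together in some bag; and for every vertex, the bags containing it form a connected subtree. Here vertex c appears in no bag, so the decomposition is invalid.

No — vertex c appears in no bag.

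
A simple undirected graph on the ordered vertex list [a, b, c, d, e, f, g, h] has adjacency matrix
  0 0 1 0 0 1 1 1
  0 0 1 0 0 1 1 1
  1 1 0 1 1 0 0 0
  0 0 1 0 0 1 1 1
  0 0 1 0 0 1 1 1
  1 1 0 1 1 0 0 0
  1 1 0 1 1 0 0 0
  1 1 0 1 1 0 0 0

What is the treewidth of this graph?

4

A width-4 tree decomposition is:
Bags: B1 = {c, d, f, g, h}  B2 = {c, e, f, g, h}  B3 = {a, c, f, g, h}  B4 = {b, c, f, g, h}
Tree: B1–B2, B2–B3, B3–B4
The largest bag has 5 vertices, giving width 4; this decomposition certifies tw(G) ≤ 4. For the lower bound: the 5 vertex sets {d,h}, {e,f}, {a,c}, {g}, {b} are disjoint, each induces a connected subgraph, and every pair is joined by at least one edge of G. Contracting each set to a single vertex therefore yields K_{5} as a minor, and since treewidth is minor-monotone, tw(G) ≥ tw(K_{5}) = 4. Therefore the treewidth is 4.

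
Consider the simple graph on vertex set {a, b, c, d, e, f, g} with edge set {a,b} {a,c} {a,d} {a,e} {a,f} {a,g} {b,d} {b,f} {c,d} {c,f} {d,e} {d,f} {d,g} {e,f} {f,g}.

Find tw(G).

A width-3 tree decomposition is:
Bags: B1 = {a, b, d, f}  B2 = {a, c, d, f}  B3 = {a, d, f, g}  B4 = {a, d, e, f}
Tree: B1–B2, B1–B3, B1–B4
Each bag holds 4 vertices, so the decomposition has width 3, which upper-bounds the treewidth. For the lower bound, the 4 vertices {a, d, f, g} are pairwise adjacent, and any tree decomposition puts a clique entirely inside one bag — forcing width ≥ 3. Therefore the treewidth is 3.

3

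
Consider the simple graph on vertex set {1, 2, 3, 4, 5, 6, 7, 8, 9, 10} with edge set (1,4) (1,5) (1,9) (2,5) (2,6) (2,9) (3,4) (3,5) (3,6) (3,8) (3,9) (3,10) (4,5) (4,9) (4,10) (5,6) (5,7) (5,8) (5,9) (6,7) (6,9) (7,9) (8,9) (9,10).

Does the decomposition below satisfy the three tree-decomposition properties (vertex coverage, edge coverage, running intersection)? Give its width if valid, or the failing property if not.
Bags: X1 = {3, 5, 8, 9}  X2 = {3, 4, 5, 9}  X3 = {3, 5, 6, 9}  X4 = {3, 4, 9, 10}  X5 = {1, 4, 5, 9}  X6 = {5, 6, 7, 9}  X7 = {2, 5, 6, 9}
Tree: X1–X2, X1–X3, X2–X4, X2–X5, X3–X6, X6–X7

Yes; width 3.

Vertex coverage: the bags together contain {1, 2, 3, 4, 5, 6, 7, 8, 9, 10}, the full vertex set. Edge coverage: each edge of G has both endpoints in at least one bag. Running intersection: for every vertex, the bags containing it form a connected subtree. All three properties hold, so this is a valid tree decomposition of width max|bag| − 1 = 3, and hence tw(G) ≤ 3.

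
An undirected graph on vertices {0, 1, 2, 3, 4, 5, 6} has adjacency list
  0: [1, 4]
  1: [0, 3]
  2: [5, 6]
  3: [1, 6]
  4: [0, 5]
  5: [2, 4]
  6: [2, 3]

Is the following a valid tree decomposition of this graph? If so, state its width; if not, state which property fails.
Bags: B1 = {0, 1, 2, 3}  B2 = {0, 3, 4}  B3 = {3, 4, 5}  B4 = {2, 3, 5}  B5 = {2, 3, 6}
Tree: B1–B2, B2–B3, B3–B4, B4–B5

A tree decomposition must satisfy three properties: every vertex lies in some bag; for every edge, both endpoints lie together in some bag; and for every vertex, the bags containing it form a connected subtree. Here bags containing vertex 2 are not connected in the tree, so the decomposition is invalid.

No — bags containing vertex 2 are not connected in the tree.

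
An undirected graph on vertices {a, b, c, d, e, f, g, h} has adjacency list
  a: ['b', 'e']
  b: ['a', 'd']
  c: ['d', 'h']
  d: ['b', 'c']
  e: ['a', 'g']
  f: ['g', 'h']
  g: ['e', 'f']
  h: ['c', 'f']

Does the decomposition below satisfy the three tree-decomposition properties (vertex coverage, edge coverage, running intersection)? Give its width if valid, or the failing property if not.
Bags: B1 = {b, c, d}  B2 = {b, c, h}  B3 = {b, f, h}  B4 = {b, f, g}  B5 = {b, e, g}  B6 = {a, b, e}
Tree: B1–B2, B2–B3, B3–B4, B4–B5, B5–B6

Vertex coverage: the bags together contain {a, b, c, d, e, f, g, h}, the full vertex set. Edge coverage: each edge of G has both endpoints in at least one bag. Running intersection: for every vertex, the bags containing it form a connected subtree. All three properties hold, so this is a valid tree decomposition of width max|bag| − 1 = 2, and hence tw(G) ≤ 2.

Yes; width 2.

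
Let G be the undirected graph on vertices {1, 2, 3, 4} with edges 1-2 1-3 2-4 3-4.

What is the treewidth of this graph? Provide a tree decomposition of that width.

Treewidth 2.
One optimal decomposition is:
Bags: B1 = {2, 3, 4}  B2 = {1, 2, 3}
Tree: B1–B2

Every bag has size at most 3, so the width is 3 − 1 = 2 and tw(G) ≤ 2. Since 3–4–2–1–3 is a cycle in G, G is not acyclic. Forests are exactly the graphs of treewidth ≤ 1, so tw(G) ≥ 2. Therefore the treewidth is 2.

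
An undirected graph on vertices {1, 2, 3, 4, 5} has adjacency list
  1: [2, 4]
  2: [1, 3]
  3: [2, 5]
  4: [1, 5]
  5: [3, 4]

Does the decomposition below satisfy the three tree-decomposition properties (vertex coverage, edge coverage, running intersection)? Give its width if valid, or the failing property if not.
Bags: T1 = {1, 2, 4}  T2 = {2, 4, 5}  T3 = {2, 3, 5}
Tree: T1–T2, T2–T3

Vertex coverage: the bags together contain {1, 2, 3, 4, 5}, the full vertex set. Edge coverage: each edge of G has both endpoints in at least one bag. Running intersection: for every vertex, the bags containing it form a connected subtree. All three properties hold, so this is a valid tree decomposition of width max|bag| − 1 = 2, and hence tw(G) ≤ 2.

Yes; width 2.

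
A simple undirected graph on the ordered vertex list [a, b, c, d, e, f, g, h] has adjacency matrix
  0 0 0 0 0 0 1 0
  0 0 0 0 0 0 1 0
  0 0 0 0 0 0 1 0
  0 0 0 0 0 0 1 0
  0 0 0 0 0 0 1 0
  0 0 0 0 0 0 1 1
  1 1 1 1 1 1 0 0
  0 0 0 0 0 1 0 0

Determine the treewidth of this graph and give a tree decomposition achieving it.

Treewidth 1.
One optimal decomposition is:
Bags: B1 = {f, g}  B2 = {e, g}  B3 = {a, g}  B4 = {c, g}  B5 = {b, g}  B6 = {d, g}  B7 = {f, h}
Tree: B1–B2, B2–B3, B3–B4, B2–B5, B1–B6, B1–B7

The largest bag has 2 vertices, giving width 1; this decomposition certifies tw(G) ≤ 1. Any graph with an edge has treewidth ≥ 1, and G has the edge f–g. Therefore the treewidth is 1.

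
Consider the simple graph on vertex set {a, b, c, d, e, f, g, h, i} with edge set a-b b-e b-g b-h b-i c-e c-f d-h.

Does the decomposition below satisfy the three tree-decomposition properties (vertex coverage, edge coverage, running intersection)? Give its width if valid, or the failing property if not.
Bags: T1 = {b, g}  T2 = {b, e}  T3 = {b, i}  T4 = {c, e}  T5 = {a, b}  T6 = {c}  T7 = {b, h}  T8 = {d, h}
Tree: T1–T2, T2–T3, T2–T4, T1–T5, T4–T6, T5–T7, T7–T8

No — vertex f appears in no bag.

A tree decomposition must satisfy three properties: every vertex lies in some bag; for every edge, both endpoints lie together in some bag; and for every vertex, the bags containing it form a connected subtree. Here vertex f appears in no bag, so the decomposition is invalid.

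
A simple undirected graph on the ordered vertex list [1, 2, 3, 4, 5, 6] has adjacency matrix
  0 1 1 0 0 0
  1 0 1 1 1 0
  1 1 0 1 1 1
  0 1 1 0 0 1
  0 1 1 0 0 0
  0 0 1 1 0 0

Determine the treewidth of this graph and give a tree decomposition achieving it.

Treewidth 2.
One optimal decomposition is:
Bags: B1 = {2, 3, 4}  B2 = {3, 4, 6}  B3 = {1, 2, 3}  B4 = {2, 3, 5}
Tree: B1–B2, B1–B3, B1–B4

Each bag holds 3 vertices, so the decomposition has width 2, which upper-bounds the treewidth. For the lower bound, the 3 vertices {1, 2, 3} are pairwise adjacent, and any tree decomposition puts a clique entirely inside one bag — forcing width ≥ 2. Combining the bounds, tw(G) = 2.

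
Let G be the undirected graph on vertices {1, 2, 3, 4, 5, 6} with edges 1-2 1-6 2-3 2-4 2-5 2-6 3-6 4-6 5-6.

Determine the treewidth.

A width-2 tree decomposition is:
Bags: B1 = {2, 3, 6}  B2 = {2, 4, 6}  B3 = {1, 2, 6}  B4 = {2, 5, 6}
Tree: B1–B2, B1–B3, B1–B4
The largest bag has 3 vertices, giving width 2; this decomposition certifies tw(G) ≤ 2. On the other hand G contains the 3-clique {1, 2, 6}. A clique must lie in a single bag of any decomposition, so no decomposition can have width below 2. Hence tw(G) = 2 exactly.

2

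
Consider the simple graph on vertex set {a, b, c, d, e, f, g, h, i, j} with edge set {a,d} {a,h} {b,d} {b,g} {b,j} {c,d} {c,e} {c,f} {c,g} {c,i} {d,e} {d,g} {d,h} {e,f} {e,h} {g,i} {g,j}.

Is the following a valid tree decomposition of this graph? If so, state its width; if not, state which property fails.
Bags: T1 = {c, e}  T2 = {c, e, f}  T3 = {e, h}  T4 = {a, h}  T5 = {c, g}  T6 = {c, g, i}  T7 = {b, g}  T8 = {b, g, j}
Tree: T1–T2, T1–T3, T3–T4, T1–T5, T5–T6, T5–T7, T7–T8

A tree decomposition must satisfy three properties: every vertex lies in some bag; for every edge, both endpoints lie together in some bag; and for every vertex, the bags containing it form a connected subtree. Here vertex d appears in no bag, so the decomposition is invalid.

No — vertex d appears in no bag.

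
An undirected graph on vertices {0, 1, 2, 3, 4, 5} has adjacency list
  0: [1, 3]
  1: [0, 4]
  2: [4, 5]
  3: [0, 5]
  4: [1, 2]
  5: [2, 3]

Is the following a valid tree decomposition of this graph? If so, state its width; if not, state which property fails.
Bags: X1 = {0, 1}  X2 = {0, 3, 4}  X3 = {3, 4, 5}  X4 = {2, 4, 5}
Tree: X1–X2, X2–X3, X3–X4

A tree decomposition must satisfy three properties: every vertex lies in some bag; for every edge, both endpoints lie together in some bag; and for every vertex, the bags containing it form a connected subtree. Here edge (4,1) lies in no bag, so the decomposition is invalid.

No — edge (4,1) lies in no bag.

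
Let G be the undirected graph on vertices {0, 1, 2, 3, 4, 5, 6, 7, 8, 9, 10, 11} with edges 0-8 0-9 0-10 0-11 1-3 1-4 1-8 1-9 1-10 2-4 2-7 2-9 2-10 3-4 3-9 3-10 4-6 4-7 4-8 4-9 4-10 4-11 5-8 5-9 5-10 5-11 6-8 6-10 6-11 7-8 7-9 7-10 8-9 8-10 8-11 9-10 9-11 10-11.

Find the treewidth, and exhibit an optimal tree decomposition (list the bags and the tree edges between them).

Treewidth 4.
Bags: B1 = {4, 7, 8, 9, 10}  B2 = {1, 4, 8, 9, 10}  B3 = {4, 8, 9, 10, 11}  B4 = {5, 8, 9, 10, 11}  B5 = {4, 6, 8, 10, 11}  B6 = {0, 8, 9, 10, 11}  B7 = {2, 4, 7, 9, 10}  B8 = {1, 3, 4, 9, 10}
Tree: B1–B2, B2–B3, B3–B4, B3–B5, B3–B6, B1–B7, B2–B8

The largest bag has 5 vertices, giving width 4; this decomposition certifies tw(G) ≤ 4. For the lower bound, the 5 vertices {0, 8, 9, 10, 11} are pairwise adjacent, and any tree decomposition puts a clique entirely inside one bag — forcing width ≥ 4. Therefore the treewidth is 4.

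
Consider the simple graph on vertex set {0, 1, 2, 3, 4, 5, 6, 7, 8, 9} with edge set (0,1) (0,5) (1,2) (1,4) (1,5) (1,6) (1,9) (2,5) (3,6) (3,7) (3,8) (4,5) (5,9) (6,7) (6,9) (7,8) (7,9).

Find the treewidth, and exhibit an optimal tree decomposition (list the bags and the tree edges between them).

Each bag holds 3 vertices, so the decomposition has width 2, which upper-bounds the treewidth. For the lower bound, the 3 vertices {3, 7, 8} are pairwise adjacent, and any tree decomposition puts a clique entirely inside one bag — forcing width ≥ 2. The upper and lower bounds meet at 2, so that is the treewidth.

Treewidth 2.
One such decomposition:
Bags: B1 = {1, 5, 9}  B2 = {1, 6, 9}  B3 = {6, 7, 9}  B4 = {1, 4, 5}  B5 = {1, 2, 5}  B6 = {3, 6, 7}  B7 = {0, 1, 5}  B8 = {3, 7, 8}
Tree: B1–B2, B2–B3, B1–B4, B4–B5, B3–B6, B1–B7, B6–B8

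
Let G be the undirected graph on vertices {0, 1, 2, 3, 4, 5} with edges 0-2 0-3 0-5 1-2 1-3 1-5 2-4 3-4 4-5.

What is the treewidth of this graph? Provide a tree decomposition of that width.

Treewidth 3.
Bags: B1 = {0, 2, 3, 5}  B2 = {2, 3, 4, 5}  B3 = {1, 2, 3, 5}
Tree: B1–B2, B2–B3

Each bag holds 4 vertices, so the decomposition has width 3, which upper-bounds the treewidth. For the lower bound: the 4 vertex sets {0,3}, {2,4}, {5}, {1} are disjoint, each induces a connected subgraph, and every pair is joined by at least one edge of G. Contracting each set to a single vertex therefore yields K_{4} as a minor, and since treewidth is minor-monotone, tw(G) ≥ tw(K_{4}) = 3. Combining the bounds, tw(G) = 3.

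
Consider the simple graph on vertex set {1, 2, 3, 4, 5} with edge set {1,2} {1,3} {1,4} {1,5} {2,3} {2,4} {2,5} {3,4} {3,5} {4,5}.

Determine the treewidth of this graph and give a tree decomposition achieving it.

Treewidth 4.
One such decomposition:
Bags: B1 = {1, 2, 3, 4, 5}
Tree: (single bag)

A single bag containing all 5 vertices is trivially a valid decomposition of width 4. On the other hand G contains the 5-clique {1, 2, 3, 4, 5}. A clique must lie in a single bag of any decomposition, so no decomposition can have width below 4. Therefore the treewidth is 4.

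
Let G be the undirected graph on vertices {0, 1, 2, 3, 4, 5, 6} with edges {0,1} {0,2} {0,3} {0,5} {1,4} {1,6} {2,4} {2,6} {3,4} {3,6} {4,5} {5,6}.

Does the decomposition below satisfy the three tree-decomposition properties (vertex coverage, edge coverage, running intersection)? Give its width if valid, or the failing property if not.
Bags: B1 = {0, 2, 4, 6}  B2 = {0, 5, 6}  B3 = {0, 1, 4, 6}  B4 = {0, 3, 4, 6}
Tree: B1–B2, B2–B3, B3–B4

A tree decomposition must satisfy three properties: every vertex lies in some bag; for every edge, both endpoints lie together in some bag; and for every vertex, the bags containing it form a connected subtree. Here edge (4,5) lies in no bag, so the decomposition is invalid.

No — edge (4,5) lies in no bag.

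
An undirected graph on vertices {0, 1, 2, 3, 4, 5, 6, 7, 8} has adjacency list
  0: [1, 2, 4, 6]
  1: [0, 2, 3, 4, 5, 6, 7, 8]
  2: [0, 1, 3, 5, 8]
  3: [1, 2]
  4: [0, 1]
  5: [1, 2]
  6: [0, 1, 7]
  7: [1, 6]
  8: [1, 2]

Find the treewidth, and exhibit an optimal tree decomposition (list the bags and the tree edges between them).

Treewidth 2.
One such decomposition:
Bags: B1 = {0, 1, 2}  B2 = {0, 1, 6}  B3 = {1, 6, 7}  B4 = {1, 2, 3}  B5 = {1, 2, 8}  B6 = {0, 1, 4}  B7 = {1, 2, 5}
Tree: B1–B2, B2–B3, B1–B4, B1–B5, B1–B6, B1–B7

Each bag holds 3 vertices, so the decomposition has width 2, which upper-bounds the treewidth. For the lower bound, the 3 vertices {0, 1, 2} are pairwise adjacent, and any tree decomposition puts a clique entirely inside one bag — forcing width ≥ 2. The upper and lower bounds meet at 2, so that is the treewidth.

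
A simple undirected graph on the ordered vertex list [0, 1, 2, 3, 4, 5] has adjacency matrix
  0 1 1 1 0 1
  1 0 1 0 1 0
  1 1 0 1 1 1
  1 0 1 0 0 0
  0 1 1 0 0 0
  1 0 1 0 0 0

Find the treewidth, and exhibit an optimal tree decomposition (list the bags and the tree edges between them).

Every bag has size at most 3, so the width is 3 − 1 = 2 and tw(G) ≤ 2. For the lower bound, the 3 vertices {0, 1, 2} are pairwise adjacent, and any tree decomposition puts a clique entirely inside one bag — forcing width ≥ 2. Hence tw(G) = 2 exactly.

Treewidth 2.
One optimal decomposition is:
Bags: B1 = {0, 1, 2}  B2 = {0, 2, 5}  B3 = {1, 2, 4}  B4 = {0, 2, 3}
Tree: B1–B2, B1–B3, B1–B4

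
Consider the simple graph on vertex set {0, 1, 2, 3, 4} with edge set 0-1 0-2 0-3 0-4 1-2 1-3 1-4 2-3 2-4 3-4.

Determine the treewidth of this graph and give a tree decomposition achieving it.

Treewidth 4.
One such decomposition:
Bags: B1 = {0, 1, 2, 3, 4}
Tree: (single bag)

A single bag containing all 5 vertices is trivially a valid decomposition of width 4. Conversely, {0, 1, 2, 3, 4} is a clique of size 5, and the vertices of any clique must share a bag in every tree decomposition; so some bag has ≥ 5 vertices and tw(G) ≥ 4. The upper and lower bounds meet at 4, so that is the treewidth.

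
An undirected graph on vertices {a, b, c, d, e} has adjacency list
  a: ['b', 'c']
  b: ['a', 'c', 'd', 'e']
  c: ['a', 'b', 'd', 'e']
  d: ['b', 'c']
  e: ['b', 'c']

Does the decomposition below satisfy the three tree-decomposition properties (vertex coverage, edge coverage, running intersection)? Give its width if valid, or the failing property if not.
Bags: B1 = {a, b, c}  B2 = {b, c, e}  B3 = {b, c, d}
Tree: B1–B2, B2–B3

Checking the three conditions: (i) the bags cover all of {a, b, c, d, e}; (ii) for each edge, some bag contains both endpoints; (iii) the bags containing any fixed vertex form a subtree. All hold, so the decomposition is valid with width 3 − 1 = 2.

Yes; width 2.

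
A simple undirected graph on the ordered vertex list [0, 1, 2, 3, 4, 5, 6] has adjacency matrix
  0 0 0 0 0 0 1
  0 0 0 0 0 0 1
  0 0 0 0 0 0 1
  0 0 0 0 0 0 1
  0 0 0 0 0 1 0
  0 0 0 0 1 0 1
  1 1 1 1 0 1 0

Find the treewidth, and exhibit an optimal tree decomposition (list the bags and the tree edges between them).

The largest bag has 2 vertices, giving width 1; this decomposition certifies tw(G) ≤ 1. Any graph with an edge has treewidth ≥ 1, and G has the edge 6–0. Combining the bounds, tw(G) = 1.

Treewidth 1.
One optimal decomposition is:
Bags: B1 = {0, 6}  B2 = {5, 6}  B3 = {1, 6}  B4 = {3, 6}  B5 = {2, 6}  B6 = {4, 5}
Tree: B1–B2, B2–B3, B2–B4, B2–B5, B2–B6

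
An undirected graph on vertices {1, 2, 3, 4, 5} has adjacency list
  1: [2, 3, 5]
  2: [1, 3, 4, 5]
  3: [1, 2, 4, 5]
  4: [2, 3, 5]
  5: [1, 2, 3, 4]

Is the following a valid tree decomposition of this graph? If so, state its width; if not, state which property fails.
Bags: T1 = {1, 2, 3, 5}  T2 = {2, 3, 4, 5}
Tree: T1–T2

Vertex coverage: the bags together contain {1, 2, 3, 4, 5}, the full vertex set. Edge coverage: each edge of G has both endpoints in at least one bag. Running intersection: for every vertex, the bags containing it form a connected subtree. All three properties hold, so this is a valid tree decomposition of width max|bag| − 1 = 3, and hence tw(G) ≤ 3.

Yes; width 3.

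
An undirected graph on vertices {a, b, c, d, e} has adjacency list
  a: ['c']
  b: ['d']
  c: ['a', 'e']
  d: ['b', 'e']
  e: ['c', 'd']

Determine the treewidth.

1

A width-1 tree decomposition is:
Bags: B1 = {b, d}  B2 = {d, e}  B3 = {c, e}  B4 = {a, c}
Tree: B1–B2, B2–B3, B3–B4
Each bag holds 2 vertices, so the decomposition has width 1, which upper-bounds the treewidth. Any graph with an edge has treewidth ≥ 1, and G has the edge b–d. Hence tw(G) = 1 exactly.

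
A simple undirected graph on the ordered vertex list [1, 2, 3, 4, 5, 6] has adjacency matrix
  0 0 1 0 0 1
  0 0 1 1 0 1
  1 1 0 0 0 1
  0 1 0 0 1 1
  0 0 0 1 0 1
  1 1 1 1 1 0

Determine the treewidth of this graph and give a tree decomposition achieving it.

Treewidth 2.
One optimal decomposition is:
Bags: B1 = {1, 3, 6}  B2 = {2, 3, 6}  B3 = {2, 4, 6}  B4 = {4, 5, 6}
Tree: B1–B2, B2–B3, B3–B4

The largest bag has 3 vertices, giving width 2; this decomposition certifies tw(G) ≤ 2. On the other hand G contains the 3-clique {1, 3, 6}. A clique must lie in a single bag of any decomposition, so no decomposition can have width below 2. Therefore the treewidth is 2.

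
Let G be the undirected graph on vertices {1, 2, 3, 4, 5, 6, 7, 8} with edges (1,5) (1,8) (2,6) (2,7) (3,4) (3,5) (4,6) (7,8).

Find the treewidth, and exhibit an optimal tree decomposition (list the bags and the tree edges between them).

Treewidth 2.
One optimal decomposition is:
Bags: B1 = {2, 4, 6}  B2 = {2, 3, 4}  B3 = {2, 3, 5}  B4 = {1, 2, 5}  B5 = {1, 2, 8}  B6 = {2, 7, 8}
Tree: B1–B2, B2–B3, B3–B4, B4–B5, B5–B6

Every bag has size at most 3, so the width is 3 − 1 = 2 and tw(G) ≤ 2. For the lower bound, G contains the cycle 2–6–4–3–5–1–8–7–2, so G is not a forest; only forests have treewidth ≤ 1, hence tw(G) ≥ 2. The upper and lower bounds meet at 2, so that is the treewidth.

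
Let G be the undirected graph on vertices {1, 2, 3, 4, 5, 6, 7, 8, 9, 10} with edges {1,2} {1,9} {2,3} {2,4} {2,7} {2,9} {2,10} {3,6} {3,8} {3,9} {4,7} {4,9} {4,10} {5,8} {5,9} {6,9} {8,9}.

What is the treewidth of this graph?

2

A width-2 tree decomposition is:
Bags: B1 = {2, 3, 9}  B2 = {2, 4, 9}  B3 = {2, 4, 7}  B4 = {3, 6, 9}  B5 = {1, 2, 9}  B6 = {3, 8, 9}  B7 = {5, 8, 9}  B8 = {2, 4, 10}
Tree: B1–B2, B2–B3, B1–B4, B1–B5, B4–B6, B6–B7, B3–B8
Each bag holds 3 vertices, so the decomposition has width 2, which upper-bounds the treewidth. Conversely, {3, 8, 9} is a clique of size 3, and the vertices of any clique must share a bag in every tree decomposition; so some bag has ≥ 3 vertices and tw(G) ≥ 2. Therefore the treewidth is 2.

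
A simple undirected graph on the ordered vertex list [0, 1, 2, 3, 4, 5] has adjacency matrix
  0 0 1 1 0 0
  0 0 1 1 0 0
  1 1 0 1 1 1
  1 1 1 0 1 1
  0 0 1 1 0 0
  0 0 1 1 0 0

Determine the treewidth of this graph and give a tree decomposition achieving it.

Every bag has size at most 3, so the width is 3 − 1 = 2 and tw(G) ≤ 2. On the other hand G contains the 3-clique {0, 2, 3}. A clique must lie in a single bag of any decomposition, so no decomposition can have width below 2. Hence tw(G) = 2 exactly.

Treewidth 2.
Bags: B1 = {1, 2, 3}  B2 = {2, 3, 5}  B3 = {2, 3, 4}  B4 = {0, 2, 3}
Tree: B1–B2, B2–B3, B1–B4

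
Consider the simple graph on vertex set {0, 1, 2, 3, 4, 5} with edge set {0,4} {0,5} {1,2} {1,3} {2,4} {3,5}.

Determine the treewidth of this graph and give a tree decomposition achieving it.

Treewidth 2.
One such decomposition:
Bags: B1 = {1, 2, 3}  B2 = {2, 3, 4}  B3 = {0, 3, 4}  B4 = {0, 3, 5}
Tree: B1–B2, B2–B3, B3–B4

Each bag holds 3 vertices, so the decomposition has width 2, which upper-bounds the treewidth. The edges 3–1–2–4–0–5–3 form a cycle, so G is not a tree and its treewidth is at least 2. Therefore the treewidth is 2.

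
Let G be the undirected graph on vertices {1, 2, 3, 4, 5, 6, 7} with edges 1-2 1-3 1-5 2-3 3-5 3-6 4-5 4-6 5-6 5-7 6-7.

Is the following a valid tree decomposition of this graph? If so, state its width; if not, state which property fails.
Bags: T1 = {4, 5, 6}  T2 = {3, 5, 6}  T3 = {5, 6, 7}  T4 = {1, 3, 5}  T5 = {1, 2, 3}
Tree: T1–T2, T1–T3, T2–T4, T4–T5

Yes; width 2.

Checking the three conditions: (i) the bags cover all of {1, 2, 3, 4, 5, 6, 7}; (ii) for each edge, some bag contains both endpoints; (iii) the bags containing any fixed vertex form a subtree. All hold, so the decomposition is valid with width 3 − 1 = 2.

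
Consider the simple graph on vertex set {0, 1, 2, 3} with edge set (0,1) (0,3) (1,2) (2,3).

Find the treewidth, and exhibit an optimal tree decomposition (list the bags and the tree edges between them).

Treewidth 2.
One such decomposition:
Bags: B1 = {0, 1, 2}  B2 = {0, 2, 3}
Tree: B1–B2

Each bag holds 3 vertices, so the decomposition has width 2, which upper-bounds the treewidth. Since 0–1–2–3–0 is a cycle in G, G is not acyclic. Forests are exactly the graphs of treewidth ≤ 1, so tw(G) ≥ 2. Combining the bounds, tw(G) = 2.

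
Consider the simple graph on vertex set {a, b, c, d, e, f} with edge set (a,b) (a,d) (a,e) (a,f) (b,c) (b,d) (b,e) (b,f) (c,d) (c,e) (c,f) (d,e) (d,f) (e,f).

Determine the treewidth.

4

A width-4 tree decomposition is:
Bags: B1 = {a, b, d, e, f}  B2 = {b, c, d, e, f}
Tree: B1–B2
Every bag has size at most 5, so the width is 5 − 1 = 4 and tw(G) ≤ 4. Conversely, {b, c, d, e, f} is a clique of size 5, and the vertices of any clique must share a bag in every tree decomposition; so some bag has ≥ 5 vertices and tw(G) ≥ 4. The upper and lower bounds meet at 4, so that is the treewidth.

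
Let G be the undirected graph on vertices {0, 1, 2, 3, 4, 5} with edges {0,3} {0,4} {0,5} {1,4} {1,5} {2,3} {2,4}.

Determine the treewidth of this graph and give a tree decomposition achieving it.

Treewidth 2.
One optimal decomposition is:
Bags: B1 = {2, 3, 4}  B2 = {0, 3, 4}  B3 = {0, 1, 4}  B4 = {0, 1, 5}
Tree: B1–B2, B2–B3, B3–B4

Every bag has size at most 3, so the width is 3 − 1 = 2 and tw(G) ≤ 2. The edges 2–3–0–4–2 form a cycle, so G is not a tree and its treewidth is at least 2. The upper and lower bounds meet at 2, so that is the treewidth.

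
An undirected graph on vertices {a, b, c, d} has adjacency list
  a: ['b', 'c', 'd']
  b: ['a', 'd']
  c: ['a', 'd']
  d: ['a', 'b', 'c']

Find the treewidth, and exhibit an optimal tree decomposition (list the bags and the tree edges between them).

Treewidth 2.
Bags: B1 = {a, b, d}  B2 = {a, c, d}
Tree: B1–B2

Each bag holds 3 vertices, so the decomposition has width 2, which upper-bounds the treewidth. For the lower bound, the 3 vertices {a, c, d} are pairwise adjacent, and any tree decomposition puts a clique entirely inside one bag — forcing width ≥ 2. Combining the bounds, tw(G) = 2.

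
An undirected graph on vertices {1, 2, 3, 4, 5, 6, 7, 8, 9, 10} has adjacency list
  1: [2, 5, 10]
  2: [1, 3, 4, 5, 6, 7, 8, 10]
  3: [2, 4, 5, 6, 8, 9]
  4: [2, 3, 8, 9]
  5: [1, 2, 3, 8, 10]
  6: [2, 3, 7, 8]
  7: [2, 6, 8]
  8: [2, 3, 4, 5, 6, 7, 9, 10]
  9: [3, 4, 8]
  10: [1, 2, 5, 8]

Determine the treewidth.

A width-3 tree decomposition is:
Bags: B1 = {2, 3, 4, 8}  B2 = {2, 3, 6, 8}  B3 = {2, 6, 7, 8}  B4 = {2, 3, 5, 8}  B5 = {3, 4, 8, 9}  B6 = {2, 5, 8, 10}  B7 = {1, 2, 5, 10}
Tree: B1–B2, B2–B3, B1–B4, B1–B5, B4–B6, B6–B7
Every bag has size at most 4, so the width is 4 − 1 = 3 and tw(G) ≤ 3. Conversely, {3, 4, 8, 9} is a clique of size 4, and the vertices of any clique must share a bag in every tree decomposition; so some bag has ≥ 4 vertices and tw(G) ≥ 3. Combining the bounds, tw(G) = 3.

3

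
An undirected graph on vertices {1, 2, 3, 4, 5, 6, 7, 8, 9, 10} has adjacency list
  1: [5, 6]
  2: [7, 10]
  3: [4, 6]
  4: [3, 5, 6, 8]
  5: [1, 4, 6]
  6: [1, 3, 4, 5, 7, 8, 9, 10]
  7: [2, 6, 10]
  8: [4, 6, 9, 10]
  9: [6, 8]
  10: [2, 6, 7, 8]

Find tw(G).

2

A width-2 tree decomposition is:
Bags: B1 = {6, 8, 9}  B2 = {6, 8, 10}  B3 = {4, 6, 8}  B4 = {3, 4, 6}  B5 = {6, 7, 10}  B6 = {2, 7, 10}  B7 = {4, 5, 6}  B8 = {1, 5, 6}
Tree: B1–B2, B2–B3, B3–B4, B2–B5, B5–B6, B4–B7, B7–B8
The largest bag has 3 vertices, giving width 2; this decomposition certifies tw(G) ≤ 2. Conversely, {2, 7, 10} is a clique of size 3, and the vertices of any clique must share a bag in every tree decomposition; so some bag has ≥ 3 vertices and tw(G) ≥ 2. Combining the bounds, tw(G) = 2.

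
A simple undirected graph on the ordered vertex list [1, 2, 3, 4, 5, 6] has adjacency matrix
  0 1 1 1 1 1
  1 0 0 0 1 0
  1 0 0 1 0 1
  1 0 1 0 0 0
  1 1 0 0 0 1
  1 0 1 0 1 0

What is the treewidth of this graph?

A width-2 tree decomposition is:
Bags: B1 = {1, 2, 5}  B2 = {1, 5, 6}  B3 = {1, 3, 6}  B4 = {1, 3, 4}
Tree: B1–B2, B2–B3, B3–B4
Every bag has size at most 3, so the width is 3 − 1 = 2 and tw(G) ≤ 2. On the other hand G contains the 3-clique {1, 2, 5}. A clique must lie in a single bag of any decomposition, so no decomposition can have width below 2. Hence tw(G) = 2 exactly.

2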